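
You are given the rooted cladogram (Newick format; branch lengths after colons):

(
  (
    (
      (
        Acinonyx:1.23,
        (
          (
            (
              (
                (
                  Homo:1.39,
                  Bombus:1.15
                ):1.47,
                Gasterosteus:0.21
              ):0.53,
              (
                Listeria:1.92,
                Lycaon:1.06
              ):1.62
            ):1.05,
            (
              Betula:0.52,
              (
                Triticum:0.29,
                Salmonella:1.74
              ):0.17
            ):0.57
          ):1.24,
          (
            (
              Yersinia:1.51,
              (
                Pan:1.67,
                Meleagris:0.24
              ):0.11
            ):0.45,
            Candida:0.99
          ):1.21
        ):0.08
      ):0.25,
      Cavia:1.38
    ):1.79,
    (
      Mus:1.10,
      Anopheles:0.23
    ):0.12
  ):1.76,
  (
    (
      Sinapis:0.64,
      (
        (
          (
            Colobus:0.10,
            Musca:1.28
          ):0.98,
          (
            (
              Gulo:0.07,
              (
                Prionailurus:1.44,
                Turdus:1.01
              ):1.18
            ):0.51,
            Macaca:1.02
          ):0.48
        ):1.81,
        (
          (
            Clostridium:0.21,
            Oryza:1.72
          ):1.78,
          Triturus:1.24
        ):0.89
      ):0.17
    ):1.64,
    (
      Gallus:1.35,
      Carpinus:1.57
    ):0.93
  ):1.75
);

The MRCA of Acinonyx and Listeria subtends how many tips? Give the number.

The MRCA of Acinonyx and Listeria is the node subtending (Acinonyx,(((((Homo,Bombus),Gasterosteus),(Listeria,Lycaon)),(Betula,(Triticum,Salmonella))),((Yersinia,(Pan,Meleagris)),Candida))).
That clade contains 13 terminal taxa: Acinonyx, Betula, Bombus, Candida, Gasterosteus, Homo, Listeria, Lycaon, Meleagris, Pan, Salmonella, Triticum, Yersinia.

13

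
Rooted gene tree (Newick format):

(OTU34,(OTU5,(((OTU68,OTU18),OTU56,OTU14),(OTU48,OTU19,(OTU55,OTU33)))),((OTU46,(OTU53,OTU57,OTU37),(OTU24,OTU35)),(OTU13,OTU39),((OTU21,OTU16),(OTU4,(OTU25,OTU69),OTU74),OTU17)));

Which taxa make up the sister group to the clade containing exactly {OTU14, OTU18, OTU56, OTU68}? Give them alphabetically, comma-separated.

OTU19, OTU33, OTU48, OTU55

The clade containing exactly {OTU14, OTU18, OTU56, OTU68} attaches to the tree at the node subtending (((OTU68,OTU18),OTU56,OTU14),(OTU48,OTU19,(OTU55,OTU33))).
The other lineage descending from that same node — the sister group — is (OTU48,OTU19,(OTU55,OTU33)); its 4 tips in alphabetical order are the answer.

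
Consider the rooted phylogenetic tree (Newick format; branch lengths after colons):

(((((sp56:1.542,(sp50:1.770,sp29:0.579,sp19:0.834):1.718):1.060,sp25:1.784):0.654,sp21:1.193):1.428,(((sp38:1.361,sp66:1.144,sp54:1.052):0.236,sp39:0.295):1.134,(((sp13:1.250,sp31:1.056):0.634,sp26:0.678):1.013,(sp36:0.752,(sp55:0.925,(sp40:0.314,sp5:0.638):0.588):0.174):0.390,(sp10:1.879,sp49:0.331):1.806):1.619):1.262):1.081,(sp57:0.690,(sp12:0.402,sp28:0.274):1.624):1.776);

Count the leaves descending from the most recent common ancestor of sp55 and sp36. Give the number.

The MRCA of sp55 and sp36 is the node subtending (sp36,(sp55,(sp40,sp5))).
That clade contains 4 terminal taxa: sp36, sp40, sp5, sp55.

4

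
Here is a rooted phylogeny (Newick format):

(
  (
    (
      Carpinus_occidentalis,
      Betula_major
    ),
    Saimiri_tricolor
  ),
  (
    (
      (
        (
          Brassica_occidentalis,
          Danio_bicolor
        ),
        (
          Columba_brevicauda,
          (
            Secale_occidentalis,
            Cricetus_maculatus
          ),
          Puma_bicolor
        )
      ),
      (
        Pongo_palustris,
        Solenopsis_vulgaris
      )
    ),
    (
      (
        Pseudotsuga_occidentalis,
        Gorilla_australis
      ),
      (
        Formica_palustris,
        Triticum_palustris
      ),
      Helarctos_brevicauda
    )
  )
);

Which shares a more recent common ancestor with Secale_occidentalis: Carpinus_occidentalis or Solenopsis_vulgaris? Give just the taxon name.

Solenopsis_vulgaris

The MRCA of Secale_occidentalis and Solenopsis_vulgaris subtends (((Brassica_occidentalis,Danio_bicolor),(Columba_brevicauda,(Secale_occidentalis,Cricetus_maculatus),Puma_bicolor)),(Pongo_palustris,Solenopsis_vulgaris)) (8 taxa).
The MRCA of Secale_occidentalis and Carpinus_occidentalis is the root, subtending the entire tree (16 taxa).
The first is nested inside the second, so Secale_occidentalis shares a more recent common ancestor with Solenopsis_vulgaris.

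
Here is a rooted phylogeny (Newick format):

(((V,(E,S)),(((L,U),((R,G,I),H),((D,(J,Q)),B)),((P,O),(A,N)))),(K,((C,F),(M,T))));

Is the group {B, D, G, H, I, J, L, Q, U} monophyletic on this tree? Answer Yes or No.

The MRCA of the listed taxa subtends ((L,U),((R,G,I),H),((D,(J,Q)),B)).
That clade also contains R, which is not in the proposed group, so the group is not monophyletic.

No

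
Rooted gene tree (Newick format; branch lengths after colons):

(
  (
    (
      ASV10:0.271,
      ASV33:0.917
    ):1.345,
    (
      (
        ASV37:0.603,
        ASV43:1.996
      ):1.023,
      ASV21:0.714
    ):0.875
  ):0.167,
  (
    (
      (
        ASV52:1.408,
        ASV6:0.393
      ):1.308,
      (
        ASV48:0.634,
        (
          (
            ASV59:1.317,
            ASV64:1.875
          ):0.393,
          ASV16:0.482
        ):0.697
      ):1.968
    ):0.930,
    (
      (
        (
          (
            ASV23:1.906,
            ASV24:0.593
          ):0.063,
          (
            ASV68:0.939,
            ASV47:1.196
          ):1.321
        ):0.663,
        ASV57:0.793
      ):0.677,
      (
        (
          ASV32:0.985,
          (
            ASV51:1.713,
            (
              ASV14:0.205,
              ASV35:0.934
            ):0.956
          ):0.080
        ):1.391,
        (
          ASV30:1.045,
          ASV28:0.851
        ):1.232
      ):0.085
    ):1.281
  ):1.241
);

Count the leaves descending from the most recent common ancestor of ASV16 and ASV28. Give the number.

The MRCA of ASV16 and ASV28 is the node subtending (((ASV52,ASV6),(ASV48,((ASV59,ASV64),ASV16))),((((ASV23,ASV24),(ASV68,ASV47)),ASV57),((ASV32,(ASV51,(ASV14,ASV35))),(ASV30,ASV28)))).
That clade contains 17 terminal taxa: ASV14, ASV16, ASV23, ASV24, ASV28, ASV30, ASV32, ASV35, ASV47, ASV48, ASV51, ASV52, ASV57, ASV59, ASV6, ASV64, ASV68.

17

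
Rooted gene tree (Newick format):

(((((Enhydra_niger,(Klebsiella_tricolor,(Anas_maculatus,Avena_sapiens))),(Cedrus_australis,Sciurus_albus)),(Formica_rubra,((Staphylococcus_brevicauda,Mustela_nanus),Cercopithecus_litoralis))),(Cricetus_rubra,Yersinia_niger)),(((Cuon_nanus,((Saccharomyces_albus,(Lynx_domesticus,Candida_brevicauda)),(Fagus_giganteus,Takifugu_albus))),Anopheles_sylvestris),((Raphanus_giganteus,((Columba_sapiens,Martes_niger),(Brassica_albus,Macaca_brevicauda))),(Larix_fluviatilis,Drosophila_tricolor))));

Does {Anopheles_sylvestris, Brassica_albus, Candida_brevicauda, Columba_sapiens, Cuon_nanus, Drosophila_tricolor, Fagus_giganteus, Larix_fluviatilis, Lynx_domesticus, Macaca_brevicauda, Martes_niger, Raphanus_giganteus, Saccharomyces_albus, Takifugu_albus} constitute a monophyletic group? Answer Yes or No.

Yes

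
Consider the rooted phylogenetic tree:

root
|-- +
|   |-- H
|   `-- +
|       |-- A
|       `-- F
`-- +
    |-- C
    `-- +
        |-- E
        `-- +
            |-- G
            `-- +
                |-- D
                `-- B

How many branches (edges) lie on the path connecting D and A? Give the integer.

8

The MRCA of D and A is the root of the tree.
From D up to that node: 5 branches. From A up to the same node: 3 branches. Total: 5 + 3 = 8.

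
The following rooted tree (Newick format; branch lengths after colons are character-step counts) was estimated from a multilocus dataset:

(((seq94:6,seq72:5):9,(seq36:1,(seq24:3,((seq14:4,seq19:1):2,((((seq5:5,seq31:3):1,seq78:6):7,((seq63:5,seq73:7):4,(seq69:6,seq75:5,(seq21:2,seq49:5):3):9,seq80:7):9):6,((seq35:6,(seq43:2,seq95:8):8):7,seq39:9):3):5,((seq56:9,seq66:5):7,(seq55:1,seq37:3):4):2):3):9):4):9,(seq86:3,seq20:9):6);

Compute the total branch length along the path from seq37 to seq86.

The path runs seq37 → … → MRCA → … → seq86; the MRCA is the root of the tree.
Branch lengths along that path: 3 + 4 + 2 + 3 + 9 + 4 + 9 + 6 + 3 = 43.

43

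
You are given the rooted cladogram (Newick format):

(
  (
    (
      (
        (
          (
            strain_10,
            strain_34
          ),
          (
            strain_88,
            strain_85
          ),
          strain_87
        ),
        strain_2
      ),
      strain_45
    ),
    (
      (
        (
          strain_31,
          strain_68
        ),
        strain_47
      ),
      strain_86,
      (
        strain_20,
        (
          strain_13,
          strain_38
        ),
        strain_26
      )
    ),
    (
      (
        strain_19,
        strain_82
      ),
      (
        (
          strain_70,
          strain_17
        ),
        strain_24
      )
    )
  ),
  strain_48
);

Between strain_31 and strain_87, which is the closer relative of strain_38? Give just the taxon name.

strain_31

The MRCA of strain_38 and strain_31 subtends (((strain_31,strain_68),strain_47),strain_86,(strain_20,(strain_13,strain_38),strain_26)) (8 taxa).
The MRCA of strain_38 and strain_87 subtends (((((strain_10,strain_34),(strain_88,strain_85),strain_87),strain_2),strain_45),(((strain_31,strain_68),strain_47),strain_86,(strain_20,(strain_13,strain_38),strain_26)),((strain_19,strain_82),((strain_70,strain_17),strain_24))) (20 taxa).
The first is nested inside the second, so strain_38 shares a more recent common ancestor with strain_31.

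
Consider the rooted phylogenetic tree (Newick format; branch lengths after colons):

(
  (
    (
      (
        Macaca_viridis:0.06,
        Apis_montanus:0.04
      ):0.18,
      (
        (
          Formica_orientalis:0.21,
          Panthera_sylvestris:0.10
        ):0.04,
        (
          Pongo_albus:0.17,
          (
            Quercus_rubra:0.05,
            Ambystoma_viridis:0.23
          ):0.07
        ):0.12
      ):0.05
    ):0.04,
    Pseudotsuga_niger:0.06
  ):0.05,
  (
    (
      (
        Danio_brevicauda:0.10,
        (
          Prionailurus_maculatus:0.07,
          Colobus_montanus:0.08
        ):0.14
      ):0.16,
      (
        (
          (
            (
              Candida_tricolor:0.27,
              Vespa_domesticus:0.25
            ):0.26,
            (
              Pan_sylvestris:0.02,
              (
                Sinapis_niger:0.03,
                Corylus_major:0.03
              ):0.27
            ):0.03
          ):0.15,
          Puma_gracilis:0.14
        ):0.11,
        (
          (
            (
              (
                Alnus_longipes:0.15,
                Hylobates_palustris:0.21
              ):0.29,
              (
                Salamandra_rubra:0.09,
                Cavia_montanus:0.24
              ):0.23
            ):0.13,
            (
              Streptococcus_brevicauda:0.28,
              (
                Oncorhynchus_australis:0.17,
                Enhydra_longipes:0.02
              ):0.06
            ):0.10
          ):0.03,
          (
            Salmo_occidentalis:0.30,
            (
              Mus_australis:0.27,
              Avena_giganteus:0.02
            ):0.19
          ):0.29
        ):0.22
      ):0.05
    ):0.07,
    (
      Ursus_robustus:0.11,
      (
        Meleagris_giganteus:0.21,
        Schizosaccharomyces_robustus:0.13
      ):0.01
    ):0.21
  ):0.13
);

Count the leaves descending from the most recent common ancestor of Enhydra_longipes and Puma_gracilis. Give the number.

The MRCA of Enhydra_longipes and Puma_gracilis is the node subtending ((((Candida_tricolor,Vespa_domesticus),(Pan_sylvestris,(Sinapis_niger,Corylus_major))),Puma_gracilis),((((Alnus_longipes,Hylobates_palustris),(Salamandra_rubra,Cavia_montanus)),(Streptococcus_brevicauda,(Oncorhynchus_australis,Enhydra_longipes))),(Salmo_occidentalis,(Mus_australis,Avena_giganteus)))).
That clade contains 16 terminal taxa: Alnus_longipes, Avena_giganteus, Candida_tricolor, Cavia_montanus, Corylus_major, Enhydra_longipes, Hylobates_palustris, Mus_australis, Oncorhynchus_australis, Pan_sylvestris, Puma_gracilis, Salamandra_rubra, Salmo_occidentalis, Sinapis_niger, Streptococcus_brevicauda, Vespa_domesticus.

16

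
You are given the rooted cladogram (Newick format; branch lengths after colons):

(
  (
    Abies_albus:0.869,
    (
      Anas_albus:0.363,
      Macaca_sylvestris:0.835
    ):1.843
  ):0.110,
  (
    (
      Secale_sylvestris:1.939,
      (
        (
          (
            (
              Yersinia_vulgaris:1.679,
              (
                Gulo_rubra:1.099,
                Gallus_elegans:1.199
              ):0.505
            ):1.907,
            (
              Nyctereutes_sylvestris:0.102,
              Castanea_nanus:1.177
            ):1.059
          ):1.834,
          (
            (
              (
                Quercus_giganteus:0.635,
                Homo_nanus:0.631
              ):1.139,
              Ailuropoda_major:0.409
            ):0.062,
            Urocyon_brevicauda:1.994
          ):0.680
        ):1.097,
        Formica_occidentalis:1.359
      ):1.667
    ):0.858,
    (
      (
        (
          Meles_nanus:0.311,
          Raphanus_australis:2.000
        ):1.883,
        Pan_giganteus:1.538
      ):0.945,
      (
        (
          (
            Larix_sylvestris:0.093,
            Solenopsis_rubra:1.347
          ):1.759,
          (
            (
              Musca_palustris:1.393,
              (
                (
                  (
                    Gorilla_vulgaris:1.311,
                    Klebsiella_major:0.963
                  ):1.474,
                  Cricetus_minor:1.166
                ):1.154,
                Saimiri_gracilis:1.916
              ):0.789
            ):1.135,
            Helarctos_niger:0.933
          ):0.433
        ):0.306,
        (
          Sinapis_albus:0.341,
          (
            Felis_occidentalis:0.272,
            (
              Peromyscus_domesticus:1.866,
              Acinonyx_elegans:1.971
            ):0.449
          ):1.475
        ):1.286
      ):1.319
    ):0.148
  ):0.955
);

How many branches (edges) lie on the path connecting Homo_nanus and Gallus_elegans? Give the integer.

The MRCA of Homo_nanus and Gallus_elegans is the node subtending (((Yersinia_vulgaris,(Gulo_rubra,Gallus_elegans)),(Nyctereutes_sylvestris,Castanea_nanus)),(((Quercus_giganteus,Homo_nanus),Ailuropoda_major),Urocyon_brevicauda)).
From Homo_nanus up to that node: 4 branches. From Gallus_elegans up to the same node: 4 branches. Total: 4 + 4 = 8.

8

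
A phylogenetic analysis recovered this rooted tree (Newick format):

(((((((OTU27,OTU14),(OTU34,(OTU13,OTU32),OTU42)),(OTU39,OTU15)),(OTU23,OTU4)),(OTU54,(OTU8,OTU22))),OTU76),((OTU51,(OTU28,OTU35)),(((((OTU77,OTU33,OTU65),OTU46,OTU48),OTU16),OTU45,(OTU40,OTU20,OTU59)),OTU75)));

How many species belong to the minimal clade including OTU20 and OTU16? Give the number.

The MRCA of OTU20 and OTU16 is the node subtending ((((OTU77,OTU33,OTU65),OTU46,OTU48),OTU16),OTU45,(OTU40,OTU20,OTU59)).
That clade contains 10 terminal taxa: OTU16, OTU20, OTU33, OTU40, OTU45, OTU46, OTU48, OTU59, OTU65, OTU77.

10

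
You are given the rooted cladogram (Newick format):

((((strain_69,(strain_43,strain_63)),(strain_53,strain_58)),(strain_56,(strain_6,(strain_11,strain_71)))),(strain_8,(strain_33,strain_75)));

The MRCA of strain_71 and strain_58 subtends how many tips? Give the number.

The MRCA of strain_71 and strain_58 is the node subtending (((strain_69,(strain_43,strain_63)),(strain_53,strain_58)),(strain_56,(strain_6,(strain_11,strain_71)))).
That clade contains 9 terminal taxa: strain_11, strain_43, strain_53, strain_56, strain_58, strain_6, strain_63, strain_69, strain_71.

9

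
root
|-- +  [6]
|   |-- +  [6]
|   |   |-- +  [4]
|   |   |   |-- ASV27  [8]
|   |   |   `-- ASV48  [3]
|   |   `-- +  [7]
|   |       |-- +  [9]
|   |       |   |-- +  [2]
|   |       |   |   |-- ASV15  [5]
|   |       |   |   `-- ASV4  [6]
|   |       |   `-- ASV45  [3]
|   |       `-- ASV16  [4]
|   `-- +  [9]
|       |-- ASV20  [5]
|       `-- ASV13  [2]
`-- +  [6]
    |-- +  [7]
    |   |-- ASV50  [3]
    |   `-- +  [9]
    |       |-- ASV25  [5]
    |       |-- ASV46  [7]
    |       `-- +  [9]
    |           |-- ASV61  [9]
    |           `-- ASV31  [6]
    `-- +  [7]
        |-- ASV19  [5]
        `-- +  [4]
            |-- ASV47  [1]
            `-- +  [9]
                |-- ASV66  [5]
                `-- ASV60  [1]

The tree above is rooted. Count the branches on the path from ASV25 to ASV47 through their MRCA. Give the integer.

6

The MRCA of ASV25 and ASV47 is the node subtending ((ASV50,(ASV25,ASV46,(ASV61,ASV31))),(ASV19,(ASV47,(ASV66,ASV60)))).
From ASV25 up to that node: 3 branches. From ASV47 up to the same node: 3 branches. Total: 3 + 3 = 6.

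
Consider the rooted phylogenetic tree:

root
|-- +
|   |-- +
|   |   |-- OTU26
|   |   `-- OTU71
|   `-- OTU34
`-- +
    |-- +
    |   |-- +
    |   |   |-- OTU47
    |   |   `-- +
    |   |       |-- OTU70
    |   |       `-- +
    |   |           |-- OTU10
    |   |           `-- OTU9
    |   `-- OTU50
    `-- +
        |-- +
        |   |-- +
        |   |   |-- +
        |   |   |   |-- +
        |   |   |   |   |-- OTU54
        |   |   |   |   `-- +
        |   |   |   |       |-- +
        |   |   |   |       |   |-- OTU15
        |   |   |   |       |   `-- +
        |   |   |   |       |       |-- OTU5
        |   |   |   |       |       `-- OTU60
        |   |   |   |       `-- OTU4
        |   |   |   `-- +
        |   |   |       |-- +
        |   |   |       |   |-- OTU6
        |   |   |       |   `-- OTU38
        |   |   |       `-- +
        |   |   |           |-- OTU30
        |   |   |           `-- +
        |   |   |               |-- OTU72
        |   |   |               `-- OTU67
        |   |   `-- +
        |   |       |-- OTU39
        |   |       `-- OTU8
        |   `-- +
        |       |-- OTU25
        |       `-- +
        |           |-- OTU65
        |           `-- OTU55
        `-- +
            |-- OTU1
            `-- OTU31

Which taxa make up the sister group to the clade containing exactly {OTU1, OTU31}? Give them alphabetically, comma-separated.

The clade containing exactly {OTU1, OTU31} attaches to the tree at the node subtending (((((OTU54,((OTU15,(OTU5,OTU60)),OTU4)),((OTU6,OTU38),(OTU30,(OTU72,OTU67)))),(OTU39,OTU8)),(OTU25,(OTU65,OTU55))),(OTU1,OTU31)).
The other lineage descending from that same node — the sister group — is ((((OTU54,((OTU15,(OTU5,OTU60)),OTU4)),((OTU6,OTU38),(OTU30,(OTU72,OTU67)))),(OTU39,OTU8)),(OTU25,(OTU65,OTU55))); its 15 tips in alphabetical order are the answer.

OTU15, OTU25, OTU30, OTU38, OTU39, OTU4, OTU5, OTU54, OTU55, OTU6, OTU60, OTU65, OTU67, OTU72, OTU8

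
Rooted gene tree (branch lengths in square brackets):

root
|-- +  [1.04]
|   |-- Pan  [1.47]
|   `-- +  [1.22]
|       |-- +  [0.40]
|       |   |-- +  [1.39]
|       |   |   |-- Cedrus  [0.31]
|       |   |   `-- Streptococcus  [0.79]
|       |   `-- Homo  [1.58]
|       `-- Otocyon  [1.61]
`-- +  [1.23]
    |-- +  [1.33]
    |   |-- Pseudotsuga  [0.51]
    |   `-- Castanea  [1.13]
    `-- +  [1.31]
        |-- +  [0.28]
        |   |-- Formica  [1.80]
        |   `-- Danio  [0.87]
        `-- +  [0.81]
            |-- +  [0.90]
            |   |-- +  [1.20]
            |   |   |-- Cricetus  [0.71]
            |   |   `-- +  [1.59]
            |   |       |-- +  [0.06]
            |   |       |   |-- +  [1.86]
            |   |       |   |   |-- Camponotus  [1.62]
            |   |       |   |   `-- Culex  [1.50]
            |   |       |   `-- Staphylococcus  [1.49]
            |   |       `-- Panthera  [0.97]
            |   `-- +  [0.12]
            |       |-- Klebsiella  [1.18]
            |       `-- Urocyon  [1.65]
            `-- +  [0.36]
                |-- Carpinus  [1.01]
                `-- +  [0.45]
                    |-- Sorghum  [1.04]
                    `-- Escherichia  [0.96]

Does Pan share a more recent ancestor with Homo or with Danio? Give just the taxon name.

Homo

The MRCA of Pan and Homo subtends (Pan,(((Cedrus,Streptococcus),Homo),Otocyon)) (5 taxa).
The MRCA of Pan and Danio is the root, subtending the entire tree (19 taxa).
The first is nested inside the second, so Pan shares a more recent common ancestor with Homo.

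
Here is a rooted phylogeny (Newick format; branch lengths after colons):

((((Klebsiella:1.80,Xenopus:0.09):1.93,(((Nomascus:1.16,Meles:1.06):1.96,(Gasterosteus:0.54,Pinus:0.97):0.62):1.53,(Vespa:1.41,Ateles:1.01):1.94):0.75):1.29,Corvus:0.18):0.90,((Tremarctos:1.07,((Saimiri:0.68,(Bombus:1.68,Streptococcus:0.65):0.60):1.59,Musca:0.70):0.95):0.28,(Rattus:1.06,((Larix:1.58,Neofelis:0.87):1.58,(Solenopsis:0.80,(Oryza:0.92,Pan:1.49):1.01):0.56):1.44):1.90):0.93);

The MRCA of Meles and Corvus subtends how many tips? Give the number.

The MRCA of Meles and Corvus is the node subtending (((Klebsiella,Xenopus),(((Nomascus,Meles),(Gasterosteus,Pinus)),(Vespa,Ateles))),Corvus).
That clade contains 9 terminal taxa: Ateles, Corvus, Gasterosteus, Klebsiella, Meles, Nomascus, Pinus, Vespa, Xenopus.

9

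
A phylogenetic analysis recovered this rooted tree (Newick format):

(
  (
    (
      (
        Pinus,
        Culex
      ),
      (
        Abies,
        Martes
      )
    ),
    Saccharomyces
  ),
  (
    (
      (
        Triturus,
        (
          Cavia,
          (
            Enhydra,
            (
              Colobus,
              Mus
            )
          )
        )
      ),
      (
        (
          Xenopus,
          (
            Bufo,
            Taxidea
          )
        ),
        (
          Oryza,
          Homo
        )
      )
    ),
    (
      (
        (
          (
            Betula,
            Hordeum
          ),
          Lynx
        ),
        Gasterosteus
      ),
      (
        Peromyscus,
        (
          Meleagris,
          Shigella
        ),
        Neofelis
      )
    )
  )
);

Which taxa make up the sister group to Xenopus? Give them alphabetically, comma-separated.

Bufo, Taxidea

Xenopus attaches to the tree at the node subtending (Xenopus,(Bufo,Taxidea)).
The other lineage descending from that same node — the sister group — is (Bufo,Taxidea); its 2 tips in alphabetical order are the answer.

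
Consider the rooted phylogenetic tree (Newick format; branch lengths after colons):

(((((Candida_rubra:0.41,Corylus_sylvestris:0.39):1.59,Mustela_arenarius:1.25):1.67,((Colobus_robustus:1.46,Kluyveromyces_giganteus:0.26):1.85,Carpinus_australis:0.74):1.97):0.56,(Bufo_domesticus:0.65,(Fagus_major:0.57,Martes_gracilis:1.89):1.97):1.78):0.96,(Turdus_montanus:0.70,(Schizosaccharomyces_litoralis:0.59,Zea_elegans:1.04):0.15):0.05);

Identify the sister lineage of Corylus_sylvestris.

Candida_rubra

Corylus_sylvestris attaches to the tree at the node subtending (Candida_rubra,Corylus_sylvestris).
The other lineage descending from that same node — the sister group — is the single tip Candida_rubra.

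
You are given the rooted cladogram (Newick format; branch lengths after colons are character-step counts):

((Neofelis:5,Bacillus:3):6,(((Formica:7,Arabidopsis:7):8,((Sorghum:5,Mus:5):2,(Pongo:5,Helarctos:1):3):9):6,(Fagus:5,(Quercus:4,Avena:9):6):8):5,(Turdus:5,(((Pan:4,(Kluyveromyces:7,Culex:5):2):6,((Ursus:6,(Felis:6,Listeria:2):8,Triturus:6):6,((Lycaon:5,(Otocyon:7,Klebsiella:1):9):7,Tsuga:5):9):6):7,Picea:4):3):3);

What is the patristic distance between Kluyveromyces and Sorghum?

55

The path runs Kluyveromyces → … → MRCA → … → Sorghum; the MRCA is the root of the tree.
Branch lengths along that path: 7 + 2 + 6 + 7 + 3 + 3 + 5 + 6 + 9 + 2 + 5 = 55.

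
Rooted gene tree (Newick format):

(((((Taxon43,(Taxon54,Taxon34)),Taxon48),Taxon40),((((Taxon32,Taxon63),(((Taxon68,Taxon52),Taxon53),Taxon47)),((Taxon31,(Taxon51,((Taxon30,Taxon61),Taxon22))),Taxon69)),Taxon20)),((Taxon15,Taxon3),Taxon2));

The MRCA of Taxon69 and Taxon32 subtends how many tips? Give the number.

12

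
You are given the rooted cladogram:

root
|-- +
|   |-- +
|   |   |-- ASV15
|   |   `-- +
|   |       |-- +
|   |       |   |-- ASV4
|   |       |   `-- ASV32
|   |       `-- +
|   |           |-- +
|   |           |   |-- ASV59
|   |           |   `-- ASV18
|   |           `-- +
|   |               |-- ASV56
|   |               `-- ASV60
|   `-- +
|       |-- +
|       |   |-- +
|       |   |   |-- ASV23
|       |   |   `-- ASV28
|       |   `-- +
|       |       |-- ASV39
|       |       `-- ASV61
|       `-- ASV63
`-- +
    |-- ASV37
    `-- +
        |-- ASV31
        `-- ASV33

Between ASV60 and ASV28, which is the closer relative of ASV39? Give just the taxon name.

The MRCA of ASV39 and ASV28 subtends ((ASV23,ASV28),(ASV39,ASV61)) (4 taxa).
The MRCA of ASV39 and ASV60 subtends ((ASV15,((ASV4,ASV32),((ASV59,ASV18),(ASV56,ASV60)))),(((ASV23,ASV28),(ASV39,ASV61)),ASV63)) (12 taxa).
The first is nested inside the second, so ASV39 shares a more recent common ancestor with ASV28.

ASV28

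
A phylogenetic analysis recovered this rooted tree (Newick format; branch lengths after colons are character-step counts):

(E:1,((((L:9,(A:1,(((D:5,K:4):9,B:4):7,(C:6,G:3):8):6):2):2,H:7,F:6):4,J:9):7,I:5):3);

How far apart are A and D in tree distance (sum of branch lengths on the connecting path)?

The path runs A → … → MRCA → … → D; the MRCA is the node subtending (A,(((D,K),B),(C,G))).
Branch lengths along that path: 1 + 6 + 7 + 9 + 5 = 28.

28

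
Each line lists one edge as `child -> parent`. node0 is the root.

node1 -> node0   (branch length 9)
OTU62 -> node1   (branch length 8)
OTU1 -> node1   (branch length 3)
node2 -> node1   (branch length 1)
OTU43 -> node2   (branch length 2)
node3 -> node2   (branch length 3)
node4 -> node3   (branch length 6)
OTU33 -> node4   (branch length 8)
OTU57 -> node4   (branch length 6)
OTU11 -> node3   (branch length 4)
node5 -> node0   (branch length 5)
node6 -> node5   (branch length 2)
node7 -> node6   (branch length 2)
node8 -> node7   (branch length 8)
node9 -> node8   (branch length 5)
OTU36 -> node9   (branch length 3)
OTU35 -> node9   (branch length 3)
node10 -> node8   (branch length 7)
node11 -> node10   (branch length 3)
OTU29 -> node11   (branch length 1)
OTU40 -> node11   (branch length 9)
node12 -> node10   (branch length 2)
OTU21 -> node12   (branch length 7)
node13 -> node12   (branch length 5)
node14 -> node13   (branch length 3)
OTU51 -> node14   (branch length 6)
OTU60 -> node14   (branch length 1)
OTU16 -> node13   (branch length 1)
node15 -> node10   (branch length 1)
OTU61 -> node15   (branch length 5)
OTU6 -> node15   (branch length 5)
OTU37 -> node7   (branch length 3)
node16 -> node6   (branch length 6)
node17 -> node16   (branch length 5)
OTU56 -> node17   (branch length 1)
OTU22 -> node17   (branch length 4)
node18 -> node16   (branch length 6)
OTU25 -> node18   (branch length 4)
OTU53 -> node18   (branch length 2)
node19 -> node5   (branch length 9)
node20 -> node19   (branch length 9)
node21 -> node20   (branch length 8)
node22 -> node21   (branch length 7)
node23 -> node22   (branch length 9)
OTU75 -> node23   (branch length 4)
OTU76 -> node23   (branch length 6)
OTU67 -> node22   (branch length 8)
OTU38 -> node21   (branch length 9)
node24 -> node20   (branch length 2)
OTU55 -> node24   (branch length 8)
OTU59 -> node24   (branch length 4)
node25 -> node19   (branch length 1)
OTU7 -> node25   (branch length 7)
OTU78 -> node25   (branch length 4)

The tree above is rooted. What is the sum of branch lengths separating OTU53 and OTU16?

The path runs OTU53 → … → MRCA → … → OTU16; the MRCA is the node subtending ((((OTU36,OTU35),((OTU29,OTU40),(OTU21,((OTU51,OTU60),OTU16)),(OTU61,OTU6))),OTU37),((OTU56,OTU22),(OTU25,OTU53))).
Branch lengths along that path: 2 + 6 + 6 + 2 + 8 + 7 + 2 + 5 + 1 = 39.

39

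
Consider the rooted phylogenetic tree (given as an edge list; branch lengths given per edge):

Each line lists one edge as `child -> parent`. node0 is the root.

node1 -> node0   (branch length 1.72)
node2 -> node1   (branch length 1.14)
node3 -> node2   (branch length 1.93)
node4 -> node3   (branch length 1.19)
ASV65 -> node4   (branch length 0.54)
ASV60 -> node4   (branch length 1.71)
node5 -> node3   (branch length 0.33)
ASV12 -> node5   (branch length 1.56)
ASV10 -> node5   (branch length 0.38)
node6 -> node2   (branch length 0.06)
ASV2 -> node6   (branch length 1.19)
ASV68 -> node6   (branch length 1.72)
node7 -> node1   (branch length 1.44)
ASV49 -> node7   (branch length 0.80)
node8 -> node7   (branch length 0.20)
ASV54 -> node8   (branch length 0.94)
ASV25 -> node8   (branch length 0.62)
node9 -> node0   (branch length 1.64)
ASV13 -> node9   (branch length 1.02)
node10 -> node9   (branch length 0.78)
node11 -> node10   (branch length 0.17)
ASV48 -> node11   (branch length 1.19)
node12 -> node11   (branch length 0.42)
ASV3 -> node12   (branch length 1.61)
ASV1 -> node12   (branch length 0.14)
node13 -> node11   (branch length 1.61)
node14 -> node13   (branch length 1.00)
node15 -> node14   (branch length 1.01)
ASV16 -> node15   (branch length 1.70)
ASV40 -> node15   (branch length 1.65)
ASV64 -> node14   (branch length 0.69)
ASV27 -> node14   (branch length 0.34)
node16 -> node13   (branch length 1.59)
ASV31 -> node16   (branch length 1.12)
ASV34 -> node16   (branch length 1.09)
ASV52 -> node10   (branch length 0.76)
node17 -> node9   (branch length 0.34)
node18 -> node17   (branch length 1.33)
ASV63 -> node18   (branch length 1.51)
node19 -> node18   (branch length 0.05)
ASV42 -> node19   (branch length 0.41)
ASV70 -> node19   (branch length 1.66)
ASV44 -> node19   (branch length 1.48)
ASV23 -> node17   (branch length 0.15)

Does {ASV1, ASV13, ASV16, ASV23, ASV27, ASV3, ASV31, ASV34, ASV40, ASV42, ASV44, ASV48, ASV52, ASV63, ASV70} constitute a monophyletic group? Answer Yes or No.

No

The MRCA of the listed taxa subtends (ASV13,((ASV48,(ASV3,ASV1),(((ASV16,ASV40),ASV64,ASV27),(ASV31,ASV34))),ASV52),((ASV63,(ASV42,ASV70,ASV44)),ASV23)).
That clade also contains ASV64, which is not in the proposed group, so the group is not monophyletic.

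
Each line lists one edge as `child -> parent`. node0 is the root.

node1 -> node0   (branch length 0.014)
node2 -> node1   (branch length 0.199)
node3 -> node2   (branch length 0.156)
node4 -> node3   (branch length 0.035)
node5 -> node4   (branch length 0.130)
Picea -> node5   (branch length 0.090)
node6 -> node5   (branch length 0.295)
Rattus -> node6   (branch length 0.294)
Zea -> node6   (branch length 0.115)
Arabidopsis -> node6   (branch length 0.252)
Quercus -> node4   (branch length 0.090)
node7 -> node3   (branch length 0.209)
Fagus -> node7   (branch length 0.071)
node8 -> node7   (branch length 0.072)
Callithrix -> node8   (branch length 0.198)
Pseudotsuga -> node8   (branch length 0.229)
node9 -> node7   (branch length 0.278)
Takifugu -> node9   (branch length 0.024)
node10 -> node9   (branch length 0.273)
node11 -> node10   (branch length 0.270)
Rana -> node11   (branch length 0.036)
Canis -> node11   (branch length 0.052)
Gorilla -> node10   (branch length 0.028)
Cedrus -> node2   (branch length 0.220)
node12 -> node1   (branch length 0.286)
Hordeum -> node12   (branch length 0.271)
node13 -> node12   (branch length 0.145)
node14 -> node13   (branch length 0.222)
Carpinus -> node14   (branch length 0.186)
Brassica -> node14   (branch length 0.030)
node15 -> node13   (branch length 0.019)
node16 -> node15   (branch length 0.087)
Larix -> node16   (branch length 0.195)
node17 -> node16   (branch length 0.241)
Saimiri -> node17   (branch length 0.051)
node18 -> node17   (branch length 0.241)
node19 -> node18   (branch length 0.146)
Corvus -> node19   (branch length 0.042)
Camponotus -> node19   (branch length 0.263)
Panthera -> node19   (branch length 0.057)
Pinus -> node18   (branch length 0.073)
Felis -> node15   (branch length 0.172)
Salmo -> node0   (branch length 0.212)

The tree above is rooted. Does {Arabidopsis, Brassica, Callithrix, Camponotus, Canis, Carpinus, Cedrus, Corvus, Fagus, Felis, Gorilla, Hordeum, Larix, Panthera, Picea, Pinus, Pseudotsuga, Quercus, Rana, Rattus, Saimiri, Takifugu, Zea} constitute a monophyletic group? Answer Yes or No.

Yes

The most recent common ancestor of these taxa subtends (((((Picea,(Rattus,Zea,Arabidopsis)),Quercus),(Fagus,(Callithrix,Pseudotsuga),(Takifugu,((Rana,Canis),Gorilla)))),Cedrus),(Hordeum,((Carpinus,Brassica),((Larix,(Saimiri,((Corvus,Camponotus,Panthera),Pinus))),Felis)))).
That clade has exactly 23 tips — every listed taxon and nothing else — so the group is monophyletic.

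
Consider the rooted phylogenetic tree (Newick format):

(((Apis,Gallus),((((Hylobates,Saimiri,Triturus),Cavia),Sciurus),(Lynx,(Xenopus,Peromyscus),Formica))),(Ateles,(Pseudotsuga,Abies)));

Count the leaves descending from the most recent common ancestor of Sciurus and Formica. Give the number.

The MRCA of Sciurus and Formica is the node subtending ((((Hylobates,Saimiri,Triturus),Cavia),Sciurus),(Lynx,(Xenopus,Peromyscus),Formica)).
That clade contains 9 terminal taxa: Cavia, Formica, Hylobates, Lynx, Peromyscus, Saimiri, Sciurus, Triturus, Xenopus.

9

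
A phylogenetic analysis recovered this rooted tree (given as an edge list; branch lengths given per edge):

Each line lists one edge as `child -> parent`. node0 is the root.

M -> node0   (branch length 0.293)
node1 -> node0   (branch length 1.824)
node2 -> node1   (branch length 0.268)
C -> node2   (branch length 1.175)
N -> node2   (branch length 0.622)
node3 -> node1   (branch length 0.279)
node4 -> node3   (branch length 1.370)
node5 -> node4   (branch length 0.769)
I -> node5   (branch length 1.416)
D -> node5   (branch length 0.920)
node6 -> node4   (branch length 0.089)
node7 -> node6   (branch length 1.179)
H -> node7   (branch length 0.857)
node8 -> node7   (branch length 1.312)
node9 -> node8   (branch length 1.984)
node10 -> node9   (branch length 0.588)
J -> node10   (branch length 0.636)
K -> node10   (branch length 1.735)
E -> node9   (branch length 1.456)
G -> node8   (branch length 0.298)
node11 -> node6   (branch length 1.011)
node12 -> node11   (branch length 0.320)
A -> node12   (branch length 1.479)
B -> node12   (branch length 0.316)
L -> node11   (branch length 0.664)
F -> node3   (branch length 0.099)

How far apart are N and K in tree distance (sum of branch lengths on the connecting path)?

The path runs N → … → MRCA → … → K; the MRCA is the node subtending ((C,N),(((I,D),((H,(((J,K),E),G)),((A,B),L))),F)).
Branch lengths along that path: 0.622 + 0.268 + 0.279 + 1.370 + 0.089 + 1.179 + 1.312 + 1.984 + 0.588 + 1.735 = 9.426.

9.426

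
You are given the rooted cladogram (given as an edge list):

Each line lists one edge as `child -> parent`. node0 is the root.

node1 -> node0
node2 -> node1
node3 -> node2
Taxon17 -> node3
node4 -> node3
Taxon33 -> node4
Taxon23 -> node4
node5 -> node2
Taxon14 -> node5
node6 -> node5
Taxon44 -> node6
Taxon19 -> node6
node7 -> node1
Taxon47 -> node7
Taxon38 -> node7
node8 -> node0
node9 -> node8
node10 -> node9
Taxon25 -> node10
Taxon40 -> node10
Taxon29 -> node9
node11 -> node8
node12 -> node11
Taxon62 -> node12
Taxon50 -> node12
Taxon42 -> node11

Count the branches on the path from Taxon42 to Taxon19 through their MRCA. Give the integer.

The MRCA of Taxon42 and Taxon19 is the root of the tree.
From Taxon42 up to that node: 3 branches. From Taxon19 up to the same node: 5 branches. Total: 3 + 5 = 8.

8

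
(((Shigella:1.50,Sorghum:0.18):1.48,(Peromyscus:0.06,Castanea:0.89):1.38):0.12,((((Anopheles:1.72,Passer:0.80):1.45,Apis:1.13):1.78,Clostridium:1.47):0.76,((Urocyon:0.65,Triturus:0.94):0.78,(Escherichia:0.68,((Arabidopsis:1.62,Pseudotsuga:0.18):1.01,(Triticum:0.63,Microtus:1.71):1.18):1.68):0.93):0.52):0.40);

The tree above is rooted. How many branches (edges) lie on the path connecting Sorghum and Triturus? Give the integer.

7

The MRCA of Sorghum and Triturus is the root of the tree.
From Sorghum up to that node: 3 branches. From Triturus up to the same node: 4 branches. Total: 3 + 4 = 7.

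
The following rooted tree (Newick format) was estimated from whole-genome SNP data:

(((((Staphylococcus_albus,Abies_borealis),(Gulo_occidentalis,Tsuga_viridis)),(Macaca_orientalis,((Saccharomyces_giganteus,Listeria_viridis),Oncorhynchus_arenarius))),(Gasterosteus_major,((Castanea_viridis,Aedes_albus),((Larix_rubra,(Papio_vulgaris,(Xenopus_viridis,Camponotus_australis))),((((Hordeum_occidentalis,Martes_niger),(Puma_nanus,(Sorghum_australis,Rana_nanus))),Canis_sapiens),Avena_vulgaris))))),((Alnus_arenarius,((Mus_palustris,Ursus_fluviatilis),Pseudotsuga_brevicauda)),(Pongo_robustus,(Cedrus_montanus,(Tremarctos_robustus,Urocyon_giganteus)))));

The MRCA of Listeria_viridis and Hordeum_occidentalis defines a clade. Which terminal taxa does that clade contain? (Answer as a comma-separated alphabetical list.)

Tracing Listeria_viridis: it sits inside (Saccharomyces_giganteus,Listeria_viridis).
Tracing Hordeum_occidentalis: it sits inside (Hordeum_occidentalis,Martes_niger).
The smallest clade enclosing both is ((((Staphylococcus_albus,Abies_borealis),(Gulo_occidentalis,Tsuga_viridis)),(Macaca_orientalis,((Saccharomyces_giganteus,Listeria_viridis),Oncorhynchus_arenarius))),(Gasterosteus_major,((Castanea_viridis,Aedes_albus),((Larix_rubra,(Papio_vulgaris,(Xenopus_viridis,Camponotus_australis))),((((Hordeum_occidentalis,Martes_niger),(Puma_nanus,(Sorghum_australis,Rana_nanus))),Canis_sapiens),Avena_vulgaris))))); the answer is its 22 terminal taxa in alphabetical order.

Abies_borealis, Aedes_albus, Avena_vulgaris, Camponotus_australis, Canis_sapiens, Castanea_viridis, Gasterosteus_major, Gulo_occidentalis, Hordeum_occidentalis, Larix_rubra, Listeria_viridis, Macaca_orientalis, Martes_niger, Oncorhynchus_arenarius, Papio_vulgaris, Puma_nanus, Rana_nanus, Saccharomyces_giganteus, Sorghum_australis, Staphylococcus_albus, Tsuga_viridis, Xenopus_viridis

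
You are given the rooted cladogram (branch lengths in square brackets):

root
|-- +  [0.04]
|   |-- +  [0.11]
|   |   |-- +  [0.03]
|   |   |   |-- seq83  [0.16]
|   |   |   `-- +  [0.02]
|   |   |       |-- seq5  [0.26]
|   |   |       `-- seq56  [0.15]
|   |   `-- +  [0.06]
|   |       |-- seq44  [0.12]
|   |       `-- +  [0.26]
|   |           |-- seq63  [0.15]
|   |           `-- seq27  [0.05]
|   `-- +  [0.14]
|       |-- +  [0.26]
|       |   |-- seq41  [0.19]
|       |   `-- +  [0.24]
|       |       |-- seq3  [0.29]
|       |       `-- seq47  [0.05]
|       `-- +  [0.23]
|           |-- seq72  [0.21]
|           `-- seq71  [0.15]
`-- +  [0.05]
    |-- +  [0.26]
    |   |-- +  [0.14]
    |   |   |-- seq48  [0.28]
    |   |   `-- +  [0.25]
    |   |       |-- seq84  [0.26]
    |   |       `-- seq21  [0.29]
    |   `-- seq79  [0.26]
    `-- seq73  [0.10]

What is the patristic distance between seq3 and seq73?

1.12

The path runs seq3 → … → MRCA → … → seq73; the MRCA is the root of the tree.
Branch lengths along that path: 0.29 + 0.24 + 0.26 + 0.14 + 0.04 + 0.05 + 0.10 = 1.12.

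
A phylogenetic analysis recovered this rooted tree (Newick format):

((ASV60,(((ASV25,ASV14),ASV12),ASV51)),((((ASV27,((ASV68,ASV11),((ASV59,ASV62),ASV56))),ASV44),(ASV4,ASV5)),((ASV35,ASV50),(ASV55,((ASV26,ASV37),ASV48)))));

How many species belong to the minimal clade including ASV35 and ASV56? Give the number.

15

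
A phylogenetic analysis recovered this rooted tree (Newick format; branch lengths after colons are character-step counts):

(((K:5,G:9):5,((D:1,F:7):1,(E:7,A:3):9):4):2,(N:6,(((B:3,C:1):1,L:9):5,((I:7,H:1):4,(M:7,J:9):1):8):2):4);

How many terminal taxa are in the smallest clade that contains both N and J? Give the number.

The MRCA of N and J is the node subtending (N,(((B,C),L),((I,H),(M,J)))).
That clade contains 8 terminal taxa: B, C, H, I, J, L, M, N.

8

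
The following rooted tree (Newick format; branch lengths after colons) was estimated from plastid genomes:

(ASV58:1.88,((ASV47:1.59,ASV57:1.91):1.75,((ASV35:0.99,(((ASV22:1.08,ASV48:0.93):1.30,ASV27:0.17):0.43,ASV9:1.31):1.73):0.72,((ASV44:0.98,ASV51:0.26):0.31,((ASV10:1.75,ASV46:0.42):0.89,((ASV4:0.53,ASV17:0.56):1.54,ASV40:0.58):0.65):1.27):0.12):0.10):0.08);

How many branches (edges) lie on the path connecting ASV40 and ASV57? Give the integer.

The MRCA of ASV40 and ASV57 is the node subtending ((ASV47,ASV57),((ASV35,(((ASV22,ASV48),ASV27),ASV9)),((ASV44,ASV51),((ASV10,ASV46),((ASV4,ASV17),ASV40))))).
From ASV40 up to that node: 5 branches. From ASV57 up to the same node: 2 branches. Total: 5 + 2 = 7.

7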